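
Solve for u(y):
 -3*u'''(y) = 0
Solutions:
 u(y) = C1 + C2*y + C3*y^2


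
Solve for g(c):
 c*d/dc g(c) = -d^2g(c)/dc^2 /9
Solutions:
 g(c) = C1 + C2*erf(3*sqrt(2)*c/2)


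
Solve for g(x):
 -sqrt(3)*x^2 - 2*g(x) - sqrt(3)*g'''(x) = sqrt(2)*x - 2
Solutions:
 g(x) = C3*exp(-2^(1/3)*3^(5/6)*x/3) - sqrt(3)*x^2/2 - sqrt(2)*x/2 + (C1*sin(6^(1/3)*x/2) + C2*cos(6^(1/3)*x/2))*exp(2^(1/3)*3^(5/6)*x/6) + 1


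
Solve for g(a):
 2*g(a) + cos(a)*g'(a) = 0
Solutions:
 g(a) = C1*(sin(a) - 1)/(sin(a) + 1)


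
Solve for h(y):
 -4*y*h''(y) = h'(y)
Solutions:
 h(y) = C1 + C2*y^(3/4)


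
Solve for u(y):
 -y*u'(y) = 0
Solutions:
 u(y) = C1


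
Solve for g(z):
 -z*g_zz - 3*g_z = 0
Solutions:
 g(z) = C1 + C2/z^2


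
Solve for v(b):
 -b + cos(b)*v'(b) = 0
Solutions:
 v(b) = C1 + Integral(b/cos(b), b)


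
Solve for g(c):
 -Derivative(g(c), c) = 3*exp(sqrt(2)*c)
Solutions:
 g(c) = C1 - 3*sqrt(2)*exp(sqrt(2)*c)/2


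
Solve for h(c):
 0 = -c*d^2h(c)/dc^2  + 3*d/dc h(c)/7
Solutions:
 h(c) = C1 + C2*c^(10/7)


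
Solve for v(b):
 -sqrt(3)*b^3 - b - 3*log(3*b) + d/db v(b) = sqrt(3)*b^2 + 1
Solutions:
 v(b) = C1 + sqrt(3)*b^4/4 + sqrt(3)*b^3/3 + b^2/2 + 3*b*log(b) - 2*b + b*log(27)


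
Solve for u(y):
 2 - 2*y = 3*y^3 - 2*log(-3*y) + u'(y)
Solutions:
 u(y) = C1 - 3*y^4/4 - y^2 + 2*y*log(-y) + 2*y*log(3)


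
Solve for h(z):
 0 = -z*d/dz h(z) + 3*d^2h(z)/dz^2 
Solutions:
 h(z) = C1 + C2*erfi(sqrt(6)*z/6)


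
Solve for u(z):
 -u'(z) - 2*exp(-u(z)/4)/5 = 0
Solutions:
 u(z) = 4*log(C1 - z/10)


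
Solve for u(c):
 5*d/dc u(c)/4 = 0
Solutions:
 u(c) = C1


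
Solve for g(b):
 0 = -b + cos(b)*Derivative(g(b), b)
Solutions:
 g(b) = C1 + Integral(b/cos(b), b)


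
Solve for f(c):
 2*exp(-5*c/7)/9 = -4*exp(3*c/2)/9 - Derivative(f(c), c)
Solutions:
 f(c) = C1 - 8*exp(3*c/2)/27 + 14*exp(-5*c/7)/45


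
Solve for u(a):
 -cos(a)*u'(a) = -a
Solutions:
 u(a) = C1 + Integral(a/cos(a), a)


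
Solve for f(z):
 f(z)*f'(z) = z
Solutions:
 f(z) = -sqrt(C1 + z^2)
 f(z) = sqrt(C1 + z^2)


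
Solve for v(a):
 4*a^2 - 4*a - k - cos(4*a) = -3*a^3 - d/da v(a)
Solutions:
 v(a) = C1 - 3*a^4/4 - 4*a^3/3 + 2*a^2 + a*k + sin(4*a)/4


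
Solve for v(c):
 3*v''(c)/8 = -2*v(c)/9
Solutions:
 v(c) = C1*sin(4*sqrt(3)*c/9) + C2*cos(4*sqrt(3)*c/9)


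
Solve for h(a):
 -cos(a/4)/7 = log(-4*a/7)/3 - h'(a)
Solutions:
 h(a) = C1 + a*log(-a)/3 - a*log(7) - a/3 + 2*a*log(14)/3 + 4*sin(a/4)/7


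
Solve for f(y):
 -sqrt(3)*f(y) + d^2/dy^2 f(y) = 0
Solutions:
 f(y) = C1*exp(-3^(1/4)*y) + C2*exp(3^(1/4)*y)


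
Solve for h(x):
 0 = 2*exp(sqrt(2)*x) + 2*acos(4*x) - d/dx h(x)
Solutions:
 h(x) = C1 + 2*x*acos(4*x) - sqrt(1 - 16*x^2)/2 + sqrt(2)*exp(sqrt(2)*x)


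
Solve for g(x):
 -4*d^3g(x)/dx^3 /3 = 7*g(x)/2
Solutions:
 g(x) = C3*exp(-21^(1/3)*x/2) + (C1*sin(3^(5/6)*7^(1/3)*x/4) + C2*cos(3^(5/6)*7^(1/3)*x/4))*exp(21^(1/3)*x/4)


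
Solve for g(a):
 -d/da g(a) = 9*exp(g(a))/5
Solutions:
 g(a) = log(1/(C1 + 9*a)) + log(5)


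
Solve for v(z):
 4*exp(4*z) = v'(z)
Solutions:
 v(z) = C1 + exp(4*z)


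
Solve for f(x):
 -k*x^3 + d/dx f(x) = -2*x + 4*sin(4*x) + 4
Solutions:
 f(x) = C1 + k*x^4/4 - x^2 + 4*x - cos(4*x)


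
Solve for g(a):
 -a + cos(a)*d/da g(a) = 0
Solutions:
 g(a) = C1 + Integral(a/cos(a), a)


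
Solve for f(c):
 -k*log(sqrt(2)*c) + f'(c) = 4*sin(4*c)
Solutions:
 f(c) = C1 + c*k*(log(c) - 1) + c*k*log(2)/2 - cos(4*c)


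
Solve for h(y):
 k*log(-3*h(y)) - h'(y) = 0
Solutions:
 Integral(1/(log(-_y) + log(3)), (_y, h(y))) = C1 + k*y


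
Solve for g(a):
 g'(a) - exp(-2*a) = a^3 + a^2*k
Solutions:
 g(a) = C1 + a^4/4 + a^3*k/3 - exp(-2*a)/2


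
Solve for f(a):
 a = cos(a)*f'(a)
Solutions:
 f(a) = C1 + Integral(a/cos(a), a)


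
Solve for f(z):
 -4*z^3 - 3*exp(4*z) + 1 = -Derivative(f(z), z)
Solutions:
 f(z) = C1 + z^4 - z + 3*exp(4*z)/4


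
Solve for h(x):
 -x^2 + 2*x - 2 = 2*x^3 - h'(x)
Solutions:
 h(x) = C1 + x^4/2 + x^3/3 - x^2 + 2*x


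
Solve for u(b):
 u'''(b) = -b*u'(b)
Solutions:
 u(b) = C1 + Integral(C2*airyai(-b) + C3*airybi(-b), b)


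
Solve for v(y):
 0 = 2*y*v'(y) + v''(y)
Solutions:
 v(y) = C1 + C2*erf(y)


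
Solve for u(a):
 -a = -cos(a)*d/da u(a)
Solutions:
 u(a) = C1 + Integral(a/cos(a), a)


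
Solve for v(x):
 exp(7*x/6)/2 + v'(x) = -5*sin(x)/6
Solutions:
 v(x) = C1 - 3*exp(7*x/6)/7 + 5*cos(x)/6


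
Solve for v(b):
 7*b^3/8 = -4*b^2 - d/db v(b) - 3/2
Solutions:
 v(b) = C1 - 7*b^4/32 - 4*b^3/3 - 3*b/2


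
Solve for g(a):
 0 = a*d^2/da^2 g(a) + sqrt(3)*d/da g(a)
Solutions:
 g(a) = C1 + C2*a^(1 - sqrt(3))


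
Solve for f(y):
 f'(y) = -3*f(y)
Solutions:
 f(y) = C1*exp(-3*y)


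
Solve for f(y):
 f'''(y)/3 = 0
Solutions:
 f(y) = C1 + C2*y + C3*y^2


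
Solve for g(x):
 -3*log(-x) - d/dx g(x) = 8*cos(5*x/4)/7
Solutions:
 g(x) = C1 - 3*x*log(-x) + 3*x - 32*sin(5*x/4)/35


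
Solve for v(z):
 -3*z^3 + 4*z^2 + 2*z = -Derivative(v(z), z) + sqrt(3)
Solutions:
 v(z) = C1 + 3*z^4/4 - 4*z^3/3 - z^2 + sqrt(3)*z


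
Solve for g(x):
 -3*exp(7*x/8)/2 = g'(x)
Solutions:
 g(x) = C1 - 12*exp(7*x/8)/7


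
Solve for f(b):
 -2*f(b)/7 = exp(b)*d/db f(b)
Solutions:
 f(b) = C1*exp(2*exp(-b)/7)


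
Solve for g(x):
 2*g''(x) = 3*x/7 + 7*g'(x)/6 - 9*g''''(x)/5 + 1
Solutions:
 g(x) = C1 + C2*exp(30^(1/3)*x*(-(63 + sqrt(5889))^(1/3) + 4*30^(1/3)/(63 + sqrt(5889))^(1/3))/36)*sin(10^(1/3)*3^(1/6)*x*(12*10^(1/3)/(63 + sqrt(5889))^(1/3) + 3^(2/3)*(63 + sqrt(5889))^(1/3))/36) + C3*exp(30^(1/3)*x*(-(63 + sqrt(5889))^(1/3) + 4*30^(1/3)/(63 + sqrt(5889))^(1/3))/36)*cos(10^(1/3)*3^(1/6)*x*(12*10^(1/3)/(63 + sqrt(5889))^(1/3) + 3^(2/3)*(63 + sqrt(5889))^(1/3))/36) + C4*exp(-30^(1/3)*x*(-(63 + sqrt(5889))^(1/3) + 4*30^(1/3)/(63 + sqrt(5889))^(1/3))/18) - 9*x^2/49 - 510*x/343


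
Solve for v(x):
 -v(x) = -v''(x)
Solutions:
 v(x) = C1*exp(-x) + C2*exp(x)


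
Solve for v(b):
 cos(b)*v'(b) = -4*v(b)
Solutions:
 v(b) = C1*(sin(b)^2 - 2*sin(b) + 1)/(sin(b)^2 + 2*sin(b) + 1)


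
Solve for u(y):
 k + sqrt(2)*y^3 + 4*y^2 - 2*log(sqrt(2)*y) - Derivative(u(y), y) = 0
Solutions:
 u(y) = C1 + k*y + sqrt(2)*y^4/4 + 4*y^3/3 - 2*y*log(y) - y*log(2) + 2*y


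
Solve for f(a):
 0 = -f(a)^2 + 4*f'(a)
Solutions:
 f(a) = -4/(C1 + a)


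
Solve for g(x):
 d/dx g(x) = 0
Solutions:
 g(x) = C1


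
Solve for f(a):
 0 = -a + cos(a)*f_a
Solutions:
 f(a) = C1 + Integral(a/cos(a), a)


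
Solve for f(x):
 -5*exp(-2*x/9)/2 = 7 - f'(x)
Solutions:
 f(x) = C1 + 7*x - 45*exp(-2*x/9)/4


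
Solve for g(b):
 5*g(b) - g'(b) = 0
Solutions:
 g(b) = C1*exp(5*b)


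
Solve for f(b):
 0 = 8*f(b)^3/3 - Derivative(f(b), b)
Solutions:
 f(b) = -sqrt(6)*sqrt(-1/(C1 + 8*b))/2
 f(b) = sqrt(6)*sqrt(-1/(C1 + 8*b))/2


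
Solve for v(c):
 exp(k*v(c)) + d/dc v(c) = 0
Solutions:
 v(c) = Piecewise((log(1/(C1*k + c*k))/k, Ne(k, 0)), (nan, True))
 v(c) = Piecewise((C1 - c, Eq(k, 0)), (nan, True))


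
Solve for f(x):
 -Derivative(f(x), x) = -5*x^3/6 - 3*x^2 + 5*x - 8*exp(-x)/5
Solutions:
 f(x) = C1 + 5*x^4/24 + x^3 - 5*x^2/2 - 8*exp(-x)/5


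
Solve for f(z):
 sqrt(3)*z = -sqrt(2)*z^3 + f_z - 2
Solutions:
 f(z) = C1 + sqrt(2)*z^4/4 + sqrt(3)*z^2/2 + 2*z


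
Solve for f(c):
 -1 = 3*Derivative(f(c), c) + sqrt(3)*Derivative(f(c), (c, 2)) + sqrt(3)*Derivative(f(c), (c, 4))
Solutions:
 f(c) = C1 + C2*exp(2^(1/3)*sqrt(3)*c*(-2/(9 + sqrt(85))^(1/3) + 2^(1/3)*(9 + sqrt(85))^(1/3))/12)*sin(2^(1/3)*c*(2/(9 + sqrt(85))^(1/3) + 2^(1/3)*(9 + sqrt(85))^(1/3))/4) + C3*exp(2^(1/3)*sqrt(3)*c*(-2/(9 + sqrt(85))^(1/3) + 2^(1/3)*(9 + sqrt(85))^(1/3))/12)*cos(2^(1/3)*c*(2/(9 + sqrt(85))^(1/3) + 2^(1/3)*(9 + sqrt(85))^(1/3))/4) + C4*exp(-2^(1/3)*sqrt(3)*c*(-2/(9 + sqrt(85))^(1/3) + 2^(1/3)*(9 + sqrt(85))^(1/3))/6) - c/3


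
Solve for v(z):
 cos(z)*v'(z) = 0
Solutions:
 v(z) = C1


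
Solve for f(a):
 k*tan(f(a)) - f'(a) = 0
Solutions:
 f(a) = pi - asin(C1*exp(a*k))
 f(a) = asin(C1*exp(a*k))


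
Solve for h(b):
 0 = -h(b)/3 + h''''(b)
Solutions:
 h(b) = C1*exp(-3^(3/4)*b/3) + C2*exp(3^(3/4)*b/3) + C3*sin(3^(3/4)*b/3) + C4*cos(3^(3/4)*b/3)


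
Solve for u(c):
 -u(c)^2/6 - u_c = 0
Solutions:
 u(c) = 6/(C1 + c)


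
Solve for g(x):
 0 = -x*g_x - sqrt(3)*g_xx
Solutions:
 g(x) = C1 + C2*erf(sqrt(2)*3^(3/4)*x/6)


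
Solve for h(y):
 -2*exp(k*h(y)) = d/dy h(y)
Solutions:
 h(y) = Piecewise((log(1/(C1*k + 2*k*y))/k, Ne(k, 0)), (nan, True))
 h(y) = Piecewise((C1 - 2*y, Eq(k, 0)), (nan, True))


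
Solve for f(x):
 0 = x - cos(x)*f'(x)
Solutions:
 f(x) = C1 + Integral(x/cos(x), x)


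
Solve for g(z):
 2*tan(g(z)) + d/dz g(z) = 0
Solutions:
 g(z) = pi - asin(C1*exp(-2*z))
 g(z) = asin(C1*exp(-2*z))


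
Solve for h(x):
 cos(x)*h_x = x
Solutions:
 h(x) = C1 + Integral(x/cos(x), x)


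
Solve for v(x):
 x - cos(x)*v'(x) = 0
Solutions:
 v(x) = C1 + Integral(x/cos(x), x)


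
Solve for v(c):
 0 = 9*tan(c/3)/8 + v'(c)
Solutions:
 v(c) = C1 + 27*log(cos(c/3))/8


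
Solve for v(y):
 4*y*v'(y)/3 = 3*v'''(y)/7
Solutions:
 v(y) = C1 + Integral(C2*airyai(84^(1/3)*y/3) + C3*airybi(84^(1/3)*y/3), y)


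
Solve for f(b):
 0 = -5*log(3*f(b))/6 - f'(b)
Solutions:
 6*Integral(1/(log(_y) + log(3)), (_y, f(b)))/5 = C1 - b


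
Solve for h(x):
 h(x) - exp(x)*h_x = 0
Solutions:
 h(x) = C1*exp(-exp(-x))


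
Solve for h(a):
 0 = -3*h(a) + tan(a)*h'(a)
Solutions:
 h(a) = C1*sin(a)^3


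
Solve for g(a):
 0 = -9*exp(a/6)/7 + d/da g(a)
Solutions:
 g(a) = C1 + 54*exp(a/6)/7


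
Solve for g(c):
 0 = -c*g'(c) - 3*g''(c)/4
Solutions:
 g(c) = C1 + C2*erf(sqrt(6)*c/3)


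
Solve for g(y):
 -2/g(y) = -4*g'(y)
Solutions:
 g(y) = -sqrt(C1 + y)
 g(y) = sqrt(C1 + y)


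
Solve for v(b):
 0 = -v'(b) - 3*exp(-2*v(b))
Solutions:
 v(b) = log(-sqrt(C1 - 6*b))
 v(b) = log(C1 - 6*b)/2


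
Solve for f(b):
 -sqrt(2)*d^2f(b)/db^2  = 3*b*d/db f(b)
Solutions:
 f(b) = C1 + C2*erf(2^(1/4)*sqrt(3)*b/2)


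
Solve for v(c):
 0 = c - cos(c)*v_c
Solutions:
 v(c) = C1 + Integral(c/cos(c), c)


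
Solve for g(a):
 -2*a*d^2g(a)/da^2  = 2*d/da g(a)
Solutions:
 g(a) = C1 + C2*log(a)


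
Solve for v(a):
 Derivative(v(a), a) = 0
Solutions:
 v(a) = C1


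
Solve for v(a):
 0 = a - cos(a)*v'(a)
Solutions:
 v(a) = C1 + Integral(a/cos(a), a)


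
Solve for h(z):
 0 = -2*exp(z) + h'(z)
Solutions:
 h(z) = C1 + 2*exp(z)


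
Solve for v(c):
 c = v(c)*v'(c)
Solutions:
 v(c) = -sqrt(C1 + c^2)
 v(c) = sqrt(C1 + c^2)


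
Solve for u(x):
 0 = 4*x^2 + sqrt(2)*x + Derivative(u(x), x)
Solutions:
 u(x) = C1 - 4*x^3/3 - sqrt(2)*x^2/2


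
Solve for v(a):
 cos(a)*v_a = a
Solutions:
 v(a) = C1 + Integral(a/cos(a), a)


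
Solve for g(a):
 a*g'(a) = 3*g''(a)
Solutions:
 g(a) = C1 + C2*erfi(sqrt(6)*a/6)


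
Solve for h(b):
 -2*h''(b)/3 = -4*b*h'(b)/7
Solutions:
 h(b) = C1 + C2*erfi(sqrt(21)*b/7)


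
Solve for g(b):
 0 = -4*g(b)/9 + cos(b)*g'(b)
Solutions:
 g(b) = C1*(sin(b) + 1)^(2/9)/(sin(b) - 1)^(2/9)


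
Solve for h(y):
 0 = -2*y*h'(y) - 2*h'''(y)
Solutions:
 h(y) = C1 + Integral(C2*airyai(-y) + C3*airybi(-y), y)


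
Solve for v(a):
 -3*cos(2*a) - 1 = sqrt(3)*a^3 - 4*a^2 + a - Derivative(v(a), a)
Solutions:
 v(a) = C1 + sqrt(3)*a^4/4 - 4*a^3/3 + a^2/2 + a + 3*sin(2*a)/2


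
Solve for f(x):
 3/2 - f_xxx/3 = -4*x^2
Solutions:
 f(x) = C1 + C2*x + C3*x^2 + x^5/5 + 3*x^3/4


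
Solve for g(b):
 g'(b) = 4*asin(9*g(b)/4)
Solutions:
 Integral(1/asin(9*_y/4), (_y, g(b))) = C1 + 4*b


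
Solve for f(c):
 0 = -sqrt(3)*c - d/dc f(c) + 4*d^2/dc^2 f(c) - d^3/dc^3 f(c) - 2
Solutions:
 f(c) = C1 + C2*exp(c*(2 - sqrt(3))) + C3*exp(c*(sqrt(3) + 2)) - sqrt(3)*c^2/2 - 4*sqrt(3)*c - 2*c


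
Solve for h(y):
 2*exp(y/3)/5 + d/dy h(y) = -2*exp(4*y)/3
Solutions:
 h(y) = C1 - 6*exp(y/3)/5 - exp(4*y)/6


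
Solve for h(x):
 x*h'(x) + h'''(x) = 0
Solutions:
 h(x) = C1 + Integral(C2*airyai(-x) + C3*airybi(-x), x)


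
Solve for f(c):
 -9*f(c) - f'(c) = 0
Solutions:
 f(c) = C1*exp(-9*c)


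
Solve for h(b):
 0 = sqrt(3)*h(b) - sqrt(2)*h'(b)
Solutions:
 h(b) = C1*exp(sqrt(6)*b/2)


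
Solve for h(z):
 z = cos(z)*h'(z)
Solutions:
 h(z) = C1 + Integral(z/cos(z), z)


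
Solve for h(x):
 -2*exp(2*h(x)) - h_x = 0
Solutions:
 h(x) = log(-sqrt(-1/(C1 - 2*x))) - log(2)/2
 h(x) = log(-1/(C1 - 2*x))/2 - log(2)/2


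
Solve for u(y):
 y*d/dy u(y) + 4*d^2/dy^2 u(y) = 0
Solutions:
 u(y) = C1 + C2*erf(sqrt(2)*y/4)


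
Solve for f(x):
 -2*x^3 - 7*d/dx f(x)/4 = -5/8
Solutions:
 f(x) = C1 - 2*x^4/7 + 5*x/14


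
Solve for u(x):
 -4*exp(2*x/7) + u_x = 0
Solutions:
 u(x) = C1 + 14*exp(2*x/7)


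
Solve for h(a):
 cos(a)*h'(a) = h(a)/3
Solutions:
 h(a) = C1*(sin(a) + 1)^(1/6)/(sin(a) - 1)^(1/6)


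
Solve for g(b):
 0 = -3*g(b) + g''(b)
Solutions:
 g(b) = C1*exp(-sqrt(3)*b) + C2*exp(sqrt(3)*b)


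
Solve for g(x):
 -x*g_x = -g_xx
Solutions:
 g(x) = C1 + C2*erfi(sqrt(2)*x/2)


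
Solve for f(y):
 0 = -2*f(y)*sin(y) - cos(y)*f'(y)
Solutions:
 f(y) = C1*cos(y)^2


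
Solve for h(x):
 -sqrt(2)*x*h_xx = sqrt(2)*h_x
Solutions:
 h(x) = C1 + C2*log(x)


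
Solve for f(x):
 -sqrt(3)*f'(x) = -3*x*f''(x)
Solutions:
 f(x) = C1 + C2*x^(sqrt(3)/3 + 1)


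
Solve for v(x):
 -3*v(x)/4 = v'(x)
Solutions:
 v(x) = C1*exp(-3*x/4)


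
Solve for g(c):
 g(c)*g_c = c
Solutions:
 g(c) = -sqrt(C1 + c^2)
 g(c) = sqrt(C1 + c^2)


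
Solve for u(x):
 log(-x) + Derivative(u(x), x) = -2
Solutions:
 u(x) = C1 - x*log(-x) - x


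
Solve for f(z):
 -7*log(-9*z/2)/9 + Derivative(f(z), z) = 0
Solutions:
 f(z) = C1 + 7*z*log(-z)/9 + 7*z*(-1 - log(2) + 2*log(3))/9


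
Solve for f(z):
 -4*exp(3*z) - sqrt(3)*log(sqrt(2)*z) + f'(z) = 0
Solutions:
 f(z) = C1 + sqrt(3)*z*log(z) + sqrt(3)*z*(-1 + log(2)/2) + 4*exp(3*z)/3


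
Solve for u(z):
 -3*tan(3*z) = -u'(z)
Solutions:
 u(z) = C1 - log(cos(3*z))


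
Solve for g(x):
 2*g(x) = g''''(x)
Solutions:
 g(x) = C1*exp(-2^(1/4)*x) + C2*exp(2^(1/4)*x) + C3*sin(2^(1/4)*x) + C4*cos(2^(1/4)*x)


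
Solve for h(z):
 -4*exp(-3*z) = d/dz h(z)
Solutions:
 h(z) = C1 + 4*exp(-3*z)/3


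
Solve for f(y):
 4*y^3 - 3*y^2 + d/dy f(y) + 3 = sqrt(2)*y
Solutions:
 f(y) = C1 - y^4 + y^3 + sqrt(2)*y^2/2 - 3*y


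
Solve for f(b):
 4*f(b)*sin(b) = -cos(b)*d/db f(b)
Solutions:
 f(b) = C1*cos(b)^4


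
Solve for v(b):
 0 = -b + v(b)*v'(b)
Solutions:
 v(b) = -sqrt(C1 + b^2)
 v(b) = sqrt(C1 + b^2)


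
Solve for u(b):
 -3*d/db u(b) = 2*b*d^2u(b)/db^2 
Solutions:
 u(b) = C1 + C2/sqrt(b)


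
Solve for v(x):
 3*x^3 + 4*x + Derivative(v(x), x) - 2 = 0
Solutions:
 v(x) = C1 - 3*x^4/4 - 2*x^2 + 2*x


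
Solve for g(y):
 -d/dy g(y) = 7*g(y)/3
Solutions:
 g(y) = C1*exp(-7*y/3)


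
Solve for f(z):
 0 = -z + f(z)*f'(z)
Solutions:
 f(z) = -sqrt(C1 + z^2)
 f(z) = sqrt(C1 + z^2)


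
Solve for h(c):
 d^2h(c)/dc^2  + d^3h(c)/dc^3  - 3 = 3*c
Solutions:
 h(c) = C1 + C2*c + C3*exp(-c) + c^3/2


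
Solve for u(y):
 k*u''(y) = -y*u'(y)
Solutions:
 u(y) = C1 + C2*sqrt(k)*erf(sqrt(2)*y*sqrt(1/k)/2)


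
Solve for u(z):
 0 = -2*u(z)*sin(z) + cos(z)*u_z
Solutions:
 u(z) = C1/cos(z)^2


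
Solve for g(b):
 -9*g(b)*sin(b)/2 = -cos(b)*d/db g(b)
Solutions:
 g(b) = C1/cos(b)^(9/2)


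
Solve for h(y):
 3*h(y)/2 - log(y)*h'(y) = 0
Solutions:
 h(y) = C1*exp(3*li(y)/2)


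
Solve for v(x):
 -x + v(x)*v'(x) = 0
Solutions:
 v(x) = -sqrt(C1 + x^2)
 v(x) = sqrt(C1 + x^2)


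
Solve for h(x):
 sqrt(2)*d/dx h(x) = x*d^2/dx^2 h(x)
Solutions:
 h(x) = C1 + C2*x^(1 + sqrt(2))


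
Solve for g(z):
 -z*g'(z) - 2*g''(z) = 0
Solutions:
 g(z) = C1 + C2*erf(z/2)


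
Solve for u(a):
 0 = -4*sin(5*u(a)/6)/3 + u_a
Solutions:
 -4*a/3 + 3*log(cos(5*u(a)/6) - 1)/5 - 3*log(cos(5*u(a)/6) + 1)/5 = C1


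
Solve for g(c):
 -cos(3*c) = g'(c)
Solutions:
 g(c) = C1 - sin(3*c)/3


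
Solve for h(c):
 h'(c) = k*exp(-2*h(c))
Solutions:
 h(c) = log(-sqrt(C1 + 2*c*k))
 h(c) = log(C1 + 2*c*k)/2


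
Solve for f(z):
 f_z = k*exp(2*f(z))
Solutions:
 f(z) = log(-sqrt(-1/(C1 + k*z))) - log(2)/2
 f(z) = log(-1/(C1 + k*z))/2 - log(2)/2


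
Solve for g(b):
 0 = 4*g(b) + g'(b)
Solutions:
 g(b) = C1*exp(-4*b)


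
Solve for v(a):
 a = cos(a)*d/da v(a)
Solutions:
 v(a) = C1 + Integral(a/cos(a), a)


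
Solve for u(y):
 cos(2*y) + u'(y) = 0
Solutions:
 u(y) = C1 - sin(2*y)/2


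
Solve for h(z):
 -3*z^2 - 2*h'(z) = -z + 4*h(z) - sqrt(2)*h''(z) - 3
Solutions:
 h(z) = C1*exp(sqrt(2)*z*(1 - sqrt(1 + 4*sqrt(2)))/2) + C2*exp(sqrt(2)*z*(1 + sqrt(1 + 4*sqrt(2)))/2) - 3*z^2/4 + z - 3*sqrt(2)/8 + 1/4


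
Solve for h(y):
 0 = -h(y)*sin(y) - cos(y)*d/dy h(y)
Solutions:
 h(y) = C1*cos(y)


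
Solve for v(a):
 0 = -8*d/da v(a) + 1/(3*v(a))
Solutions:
 v(a) = -sqrt(C1 + 3*a)/6
 v(a) = sqrt(C1 + 3*a)/6


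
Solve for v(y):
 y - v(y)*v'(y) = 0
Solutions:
 v(y) = -sqrt(C1 + y^2)
 v(y) = sqrt(C1 + y^2)


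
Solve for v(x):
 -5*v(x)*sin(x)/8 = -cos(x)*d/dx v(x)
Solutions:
 v(x) = C1/cos(x)^(5/8)


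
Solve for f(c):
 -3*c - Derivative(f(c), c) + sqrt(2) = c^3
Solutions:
 f(c) = C1 - c^4/4 - 3*c^2/2 + sqrt(2)*c


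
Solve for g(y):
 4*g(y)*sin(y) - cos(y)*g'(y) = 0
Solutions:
 g(y) = C1/cos(y)^4


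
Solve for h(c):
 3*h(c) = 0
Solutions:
 h(c) = 0


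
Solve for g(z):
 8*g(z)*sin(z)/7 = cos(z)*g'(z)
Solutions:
 g(z) = C1/cos(z)^(8/7)


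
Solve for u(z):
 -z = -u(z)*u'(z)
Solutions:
 u(z) = -sqrt(C1 + z^2)
 u(z) = sqrt(C1 + z^2)


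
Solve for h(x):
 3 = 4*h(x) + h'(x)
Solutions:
 h(x) = C1*exp(-4*x) + 3/4


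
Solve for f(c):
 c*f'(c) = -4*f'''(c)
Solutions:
 f(c) = C1 + Integral(C2*airyai(-2^(1/3)*c/2) + C3*airybi(-2^(1/3)*c/2), c)


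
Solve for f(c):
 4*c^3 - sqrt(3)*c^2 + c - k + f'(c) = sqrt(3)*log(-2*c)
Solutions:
 f(c) = C1 - c^4 + sqrt(3)*c^3/3 - c^2/2 + c*(k - sqrt(3) + sqrt(3)*log(2)) + sqrt(3)*c*log(-c)


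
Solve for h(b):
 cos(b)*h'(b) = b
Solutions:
 h(b) = C1 + Integral(b/cos(b), b)


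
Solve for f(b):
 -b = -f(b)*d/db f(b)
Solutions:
 f(b) = -sqrt(C1 + b^2)
 f(b) = sqrt(C1 + b^2)


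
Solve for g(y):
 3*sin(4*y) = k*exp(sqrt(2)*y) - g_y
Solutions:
 g(y) = C1 + sqrt(2)*k*exp(sqrt(2)*y)/2 + 3*cos(4*y)/4


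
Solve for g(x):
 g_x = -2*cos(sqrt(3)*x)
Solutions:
 g(x) = C1 - 2*sqrt(3)*sin(sqrt(3)*x)/3


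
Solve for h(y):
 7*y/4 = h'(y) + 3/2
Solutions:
 h(y) = C1 + 7*y^2/8 - 3*y/2


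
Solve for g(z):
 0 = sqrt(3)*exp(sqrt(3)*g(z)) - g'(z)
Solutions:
 g(z) = sqrt(3)*(2*log(-1/(C1 + sqrt(3)*z)) - log(3))/6


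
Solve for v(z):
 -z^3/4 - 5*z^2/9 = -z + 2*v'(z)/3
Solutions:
 v(z) = C1 - 3*z^4/32 - 5*z^3/18 + 3*z^2/4


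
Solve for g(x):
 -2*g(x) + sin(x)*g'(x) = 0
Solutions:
 g(x) = C1*(cos(x) - 1)/(cos(x) + 1)


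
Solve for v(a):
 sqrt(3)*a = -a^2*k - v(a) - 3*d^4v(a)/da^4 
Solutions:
 v(a) = -a^2*k - sqrt(3)*a + (C1*sin(sqrt(2)*3^(3/4)*a/6) + C2*cos(sqrt(2)*3^(3/4)*a/6))*exp(-sqrt(2)*3^(3/4)*a/6) + (C3*sin(sqrt(2)*3^(3/4)*a/6) + C4*cos(sqrt(2)*3^(3/4)*a/6))*exp(sqrt(2)*3^(3/4)*a/6)


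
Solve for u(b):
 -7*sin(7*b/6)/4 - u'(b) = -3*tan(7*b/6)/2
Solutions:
 u(b) = C1 - 9*log(cos(7*b/6))/7 + 3*cos(7*b/6)/2


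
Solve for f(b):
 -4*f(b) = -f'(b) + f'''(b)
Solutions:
 f(b) = C1*exp(3^(1/3)*b*(3^(1/3)/(sqrt(321) + 18)^(1/3) + (sqrt(321) + 18)^(1/3))/6)*sin(3^(1/6)*b*(-3^(2/3)*(sqrt(321) + 18)^(1/3) + 3/(sqrt(321) + 18)^(1/3))/6) + C2*exp(3^(1/3)*b*(3^(1/3)/(sqrt(321) + 18)^(1/3) + (sqrt(321) + 18)^(1/3))/6)*cos(3^(1/6)*b*(-3^(2/3)*(sqrt(321) + 18)^(1/3) + 3/(sqrt(321) + 18)^(1/3))/6) + C3*exp(-3^(1/3)*b*(3^(1/3)/(sqrt(321) + 18)^(1/3) + (sqrt(321) + 18)^(1/3))/3)


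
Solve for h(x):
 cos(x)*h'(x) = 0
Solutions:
 h(x) = C1


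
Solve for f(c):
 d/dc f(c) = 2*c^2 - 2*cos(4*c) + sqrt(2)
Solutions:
 f(c) = C1 + 2*c^3/3 + sqrt(2)*c - sin(4*c)/2


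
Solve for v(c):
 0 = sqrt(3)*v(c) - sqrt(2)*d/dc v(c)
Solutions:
 v(c) = C1*exp(sqrt(6)*c/2)


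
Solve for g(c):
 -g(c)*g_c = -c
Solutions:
 g(c) = -sqrt(C1 + c^2)
 g(c) = sqrt(C1 + c^2)


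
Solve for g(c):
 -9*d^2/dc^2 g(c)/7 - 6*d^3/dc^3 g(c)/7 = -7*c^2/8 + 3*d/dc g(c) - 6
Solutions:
 g(c) = C1 + 7*c^3/72 - c^2/8 + 163*c/84 + (C2*sin(sqrt(47)*c/4) + C3*cos(sqrt(47)*c/4))*exp(-3*c/4)


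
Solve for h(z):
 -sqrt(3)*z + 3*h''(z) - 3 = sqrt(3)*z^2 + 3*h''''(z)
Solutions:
 h(z) = C1 + C2*z + C3*exp(-z) + C4*exp(z) + sqrt(3)*z^4/36 + sqrt(3)*z^3/18 + z^2*(3 + 2*sqrt(3))/6


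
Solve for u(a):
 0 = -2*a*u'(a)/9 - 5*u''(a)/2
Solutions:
 u(a) = C1 + C2*erf(sqrt(10)*a/15)


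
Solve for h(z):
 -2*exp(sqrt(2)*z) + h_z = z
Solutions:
 h(z) = C1 + z^2/2 + sqrt(2)*exp(sqrt(2)*z)


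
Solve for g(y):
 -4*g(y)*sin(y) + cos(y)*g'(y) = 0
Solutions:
 g(y) = C1/cos(y)^4


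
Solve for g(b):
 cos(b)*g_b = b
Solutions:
 g(b) = C1 + Integral(b/cos(b), b)


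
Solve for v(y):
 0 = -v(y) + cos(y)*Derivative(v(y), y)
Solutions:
 v(y) = C1*sqrt(sin(y) + 1)/sqrt(sin(y) - 1)


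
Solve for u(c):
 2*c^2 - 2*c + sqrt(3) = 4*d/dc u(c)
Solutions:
 u(c) = C1 + c^3/6 - c^2/4 + sqrt(3)*c/4


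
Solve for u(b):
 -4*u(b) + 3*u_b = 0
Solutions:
 u(b) = C1*exp(4*b/3)


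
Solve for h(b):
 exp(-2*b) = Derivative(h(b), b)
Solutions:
 h(b) = C1 - exp(-2*b)/2


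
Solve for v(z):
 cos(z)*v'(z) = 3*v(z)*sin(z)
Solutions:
 v(z) = C1/cos(z)^3


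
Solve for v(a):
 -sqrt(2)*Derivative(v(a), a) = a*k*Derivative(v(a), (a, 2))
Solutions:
 v(a) = C1 + a^(((re(k) - sqrt(2))*re(k) + im(k)^2)/(re(k)^2 + im(k)^2))*(C2*sin(sqrt(2)*log(a)*Abs(im(k))/(re(k)^2 + im(k)^2)) + C3*cos(sqrt(2)*log(a)*im(k)/(re(k)^2 + im(k)^2)))


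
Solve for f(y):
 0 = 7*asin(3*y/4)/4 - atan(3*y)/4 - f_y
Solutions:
 f(y) = C1 + 7*y*asin(3*y/4)/4 - y*atan(3*y)/4 + 7*sqrt(16 - 9*y^2)/12 + log(9*y^2 + 1)/24


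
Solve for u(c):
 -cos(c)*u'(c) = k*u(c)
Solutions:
 u(c) = C1*exp(k*(log(sin(c) - 1) - log(sin(c) + 1))/2)


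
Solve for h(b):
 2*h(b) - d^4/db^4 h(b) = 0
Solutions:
 h(b) = C1*exp(-2^(1/4)*b) + C2*exp(2^(1/4)*b) + C3*sin(2^(1/4)*b) + C4*cos(2^(1/4)*b)


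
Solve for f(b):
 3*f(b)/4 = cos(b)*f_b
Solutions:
 f(b) = C1*(sin(b) + 1)^(3/8)/(sin(b) - 1)^(3/8)


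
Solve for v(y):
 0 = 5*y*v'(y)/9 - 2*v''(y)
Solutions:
 v(y) = C1 + C2*erfi(sqrt(5)*y/6)


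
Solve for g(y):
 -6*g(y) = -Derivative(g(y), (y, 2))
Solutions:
 g(y) = C1*exp(-sqrt(6)*y) + C2*exp(sqrt(6)*y)


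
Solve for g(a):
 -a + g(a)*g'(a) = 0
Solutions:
 g(a) = -sqrt(C1 + a^2)
 g(a) = sqrt(C1 + a^2)


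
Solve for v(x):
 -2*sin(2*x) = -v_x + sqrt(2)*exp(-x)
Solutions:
 v(x) = C1 - cos(2*x) - sqrt(2)*exp(-x)


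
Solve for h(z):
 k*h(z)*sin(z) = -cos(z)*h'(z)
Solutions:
 h(z) = C1*exp(k*log(cos(z)))


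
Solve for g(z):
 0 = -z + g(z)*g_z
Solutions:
 g(z) = -sqrt(C1 + z^2)
 g(z) = sqrt(C1 + z^2)


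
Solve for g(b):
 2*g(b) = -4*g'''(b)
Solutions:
 g(b) = C3*exp(-2^(2/3)*b/2) + (C1*sin(2^(2/3)*sqrt(3)*b/4) + C2*cos(2^(2/3)*sqrt(3)*b/4))*exp(2^(2/3)*b/4)


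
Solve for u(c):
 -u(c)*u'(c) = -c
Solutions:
 u(c) = -sqrt(C1 + c^2)
 u(c) = sqrt(C1 + c^2)


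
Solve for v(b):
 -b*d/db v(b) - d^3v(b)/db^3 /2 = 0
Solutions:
 v(b) = C1 + Integral(C2*airyai(-2^(1/3)*b) + C3*airybi(-2^(1/3)*b), b)


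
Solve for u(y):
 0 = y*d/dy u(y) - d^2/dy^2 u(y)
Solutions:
 u(y) = C1 + C2*erfi(sqrt(2)*y/2)


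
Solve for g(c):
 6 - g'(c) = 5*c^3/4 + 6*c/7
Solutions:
 g(c) = C1 - 5*c^4/16 - 3*c^2/7 + 6*c


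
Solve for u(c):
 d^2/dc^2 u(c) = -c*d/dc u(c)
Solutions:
 u(c) = C1 + C2*erf(sqrt(2)*c/2)


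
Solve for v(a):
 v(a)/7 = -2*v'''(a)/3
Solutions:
 v(a) = C3*exp(-14^(2/3)*3^(1/3)*a/14) + (C1*sin(14^(2/3)*3^(5/6)*a/28) + C2*cos(14^(2/3)*3^(5/6)*a/28))*exp(14^(2/3)*3^(1/3)*a/28)


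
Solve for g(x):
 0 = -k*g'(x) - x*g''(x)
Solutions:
 g(x) = C1 + x^(1 - re(k))*(C2*sin(log(x)*Abs(im(k))) + C3*cos(log(x)*im(k)))


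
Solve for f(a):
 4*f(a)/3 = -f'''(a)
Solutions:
 f(a) = C3*exp(-6^(2/3)*a/3) + (C1*sin(2^(2/3)*3^(1/6)*a/2) + C2*cos(2^(2/3)*3^(1/6)*a/2))*exp(6^(2/3)*a/6)


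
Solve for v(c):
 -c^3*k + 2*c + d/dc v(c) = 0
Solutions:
 v(c) = C1 + c^4*k/4 - c^2


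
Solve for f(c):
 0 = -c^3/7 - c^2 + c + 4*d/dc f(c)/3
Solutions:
 f(c) = C1 + 3*c^4/112 + c^3/4 - 3*c^2/8


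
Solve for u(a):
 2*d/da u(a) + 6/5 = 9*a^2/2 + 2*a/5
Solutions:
 u(a) = C1 + 3*a^3/4 + a^2/10 - 3*a/5


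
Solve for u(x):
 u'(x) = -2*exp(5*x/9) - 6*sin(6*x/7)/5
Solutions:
 u(x) = C1 - 18*exp(5*x/9)/5 + 7*cos(6*x/7)/5


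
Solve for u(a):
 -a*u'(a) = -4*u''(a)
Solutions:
 u(a) = C1 + C2*erfi(sqrt(2)*a/4)


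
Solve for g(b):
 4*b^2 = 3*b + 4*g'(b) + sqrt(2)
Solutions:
 g(b) = C1 + b^3/3 - 3*b^2/8 - sqrt(2)*b/4


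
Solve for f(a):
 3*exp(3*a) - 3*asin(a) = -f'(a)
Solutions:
 f(a) = C1 + 3*a*asin(a) + 3*sqrt(1 - a^2) - exp(3*a)


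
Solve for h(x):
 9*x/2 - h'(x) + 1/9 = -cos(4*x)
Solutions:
 h(x) = C1 + 9*x^2/4 + x/9 + sin(4*x)/4


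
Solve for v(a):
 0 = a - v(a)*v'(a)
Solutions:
 v(a) = -sqrt(C1 + a^2)
 v(a) = sqrt(C1 + a^2)


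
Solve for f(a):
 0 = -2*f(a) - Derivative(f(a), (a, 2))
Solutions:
 f(a) = C1*sin(sqrt(2)*a) + C2*cos(sqrt(2)*a)


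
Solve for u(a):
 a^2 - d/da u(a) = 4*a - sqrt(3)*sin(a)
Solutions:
 u(a) = C1 + a^3/3 - 2*a^2 - sqrt(3)*cos(a)


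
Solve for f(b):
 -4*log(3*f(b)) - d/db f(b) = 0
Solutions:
 Integral(1/(log(_y) + log(3)), (_y, f(b)))/4 = C1 - b


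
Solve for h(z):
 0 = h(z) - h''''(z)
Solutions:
 h(z) = C1*exp(-z) + C2*exp(z) + C3*sin(z) + C4*cos(z)


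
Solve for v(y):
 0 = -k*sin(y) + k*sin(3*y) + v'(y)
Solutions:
 v(y) = C1 - k*cos(y) + k*cos(3*y)/3


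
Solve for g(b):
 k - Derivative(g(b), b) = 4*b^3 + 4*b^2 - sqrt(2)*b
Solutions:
 g(b) = C1 - b^4 - 4*b^3/3 + sqrt(2)*b^2/2 + b*k


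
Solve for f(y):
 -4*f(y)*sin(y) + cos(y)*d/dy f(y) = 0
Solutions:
 f(y) = C1/cos(y)^4


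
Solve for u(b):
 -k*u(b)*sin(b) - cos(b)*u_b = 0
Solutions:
 u(b) = C1*exp(k*log(cos(b)))


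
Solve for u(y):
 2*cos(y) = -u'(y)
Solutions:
 u(y) = C1 - 2*sin(y)


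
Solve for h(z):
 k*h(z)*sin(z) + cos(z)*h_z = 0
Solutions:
 h(z) = C1*exp(k*log(cos(z)))


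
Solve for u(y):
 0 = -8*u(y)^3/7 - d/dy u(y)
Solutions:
 u(y) = -sqrt(14)*sqrt(-1/(C1 - 8*y))/2
 u(y) = sqrt(14)*sqrt(-1/(C1 - 8*y))/2


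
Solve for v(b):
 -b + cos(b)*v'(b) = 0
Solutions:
 v(b) = C1 + Integral(b/cos(b), b)


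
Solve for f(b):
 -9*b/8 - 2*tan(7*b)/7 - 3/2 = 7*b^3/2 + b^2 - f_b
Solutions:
 f(b) = C1 + 7*b^4/8 + b^3/3 + 9*b^2/16 + 3*b/2 - 2*log(cos(7*b))/49


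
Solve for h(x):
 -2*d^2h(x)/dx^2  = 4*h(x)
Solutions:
 h(x) = C1*sin(sqrt(2)*x) + C2*cos(sqrt(2)*x)


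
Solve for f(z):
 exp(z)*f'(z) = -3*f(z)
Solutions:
 f(z) = C1*exp(3*exp(-z))


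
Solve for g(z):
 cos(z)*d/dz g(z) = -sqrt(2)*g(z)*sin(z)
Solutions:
 g(z) = C1*cos(z)^(sqrt(2))


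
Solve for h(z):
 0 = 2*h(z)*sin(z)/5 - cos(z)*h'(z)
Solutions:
 h(z) = C1/cos(z)^(2/5)


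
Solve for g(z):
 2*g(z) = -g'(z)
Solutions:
 g(z) = C1*exp(-2*z)


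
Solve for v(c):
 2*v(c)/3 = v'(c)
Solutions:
 v(c) = C1*exp(2*c/3)


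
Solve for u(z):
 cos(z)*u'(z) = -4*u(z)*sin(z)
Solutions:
 u(z) = C1*cos(z)^4


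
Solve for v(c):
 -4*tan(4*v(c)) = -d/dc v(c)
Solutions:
 v(c) = -asin(C1*exp(16*c))/4 + pi/4
 v(c) = asin(C1*exp(16*c))/4


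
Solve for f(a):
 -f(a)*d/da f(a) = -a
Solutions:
 f(a) = -sqrt(C1 + a^2)
 f(a) = sqrt(C1 + a^2)


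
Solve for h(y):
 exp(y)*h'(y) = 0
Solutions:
 h(y) = C1


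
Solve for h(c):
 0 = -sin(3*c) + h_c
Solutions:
 h(c) = C1 - cos(3*c)/3


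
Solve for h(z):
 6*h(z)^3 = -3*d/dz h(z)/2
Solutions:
 h(z) = -sqrt(2)*sqrt(-1/(C1 - 4*z))/2
 h(z) = sqrt(2)*sqrt(-1/(C1 - 4*z))/2


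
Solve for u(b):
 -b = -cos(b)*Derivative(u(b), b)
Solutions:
 u(b) = C1 + Integral(b/cos(b), b)


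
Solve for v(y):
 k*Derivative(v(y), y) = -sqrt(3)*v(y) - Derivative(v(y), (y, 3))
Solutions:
 v(y) = C1*exp(2^(1/3)*y*(2*k/((-sqrt(3) + 3*I)*(sqrt(4*k^3 + 81) + 9)^(1/3)) + 2^(1/3)*sqrt(3)*(sqrt(4*k^3 + 81) + 9)^(1/3)/12 - 2^(1/3)*I*(sqrt(4*k^3 + 81) + 9)^(1/3)/4)) + C2*exp(2^(1/3)*y*(-2*k/((sqrt(3) + 3*I)*(sqrt(4*k^3 + 81) + 9)^(1/3)) + 2^(1/3)*sqrt(3)*(sqrt(4*k^3 + 81) + 9)^(1/3)/12 + 2^(1/3)*I*(sqrt(4*k^3 + 81) + 9)^(1/3)/4)) + C3*exp(2^(1/3)*sqrt(3)*y*(2*k/(sqrt(4*k^3 + 81) + 9)^(1/3) - 2^(1/3)*(sqrt(4*k^3 + 81) + 9)^(1/3))/6)


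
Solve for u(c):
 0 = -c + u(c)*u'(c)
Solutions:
 u(c) = -sqrt(C1 + c^2)
 u(c) = sqrt(C1 + c^2)


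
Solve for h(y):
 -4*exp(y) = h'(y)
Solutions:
 h(y) = C1 - 4*exp(y)


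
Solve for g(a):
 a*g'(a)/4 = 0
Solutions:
 g(a) = C1


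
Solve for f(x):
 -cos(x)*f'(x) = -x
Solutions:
 f(x) = C1 + Integral(x/cos(x), x)


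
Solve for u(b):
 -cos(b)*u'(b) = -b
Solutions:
 u(b) = C1 + Integral(b/cos(b), b)


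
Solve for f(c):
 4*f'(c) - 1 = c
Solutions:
 f(c) = C1 + c^2/8 + c/4


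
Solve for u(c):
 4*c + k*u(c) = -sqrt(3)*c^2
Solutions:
 u(c) = c*(-sqrt(3)*c - 4)/k


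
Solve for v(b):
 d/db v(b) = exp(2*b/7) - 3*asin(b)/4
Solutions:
 v(b) = C1 - 3*b*asin(b)/4 - 3*sqrt(1 - b^2)/4 + 7*exp(2*b/7)/2


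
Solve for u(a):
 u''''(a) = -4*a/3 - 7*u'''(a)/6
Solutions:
 u(a) = C1 + C2*a + C3*a^2 + C4*exp(-7*a/6) - a^4/21 + 8*a^3/49


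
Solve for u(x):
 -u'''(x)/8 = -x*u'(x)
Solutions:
 u(x) = C1 + Integral(C2*airyai(2*x) + C3*airybi(2*x), x)


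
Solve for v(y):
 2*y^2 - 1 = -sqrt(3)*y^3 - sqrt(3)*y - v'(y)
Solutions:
 v(y) = C1 - sqrt(3)*y^4/4 - 2*y^3/3 - sqrt(3)*y^2/2 + y


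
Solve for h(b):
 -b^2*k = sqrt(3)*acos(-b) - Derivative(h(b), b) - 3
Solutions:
 h(b) = C1 + b^3*k/3 - 3*b + sqrt(3)*(b*acos(-b) + sqrt(1 - b^2))


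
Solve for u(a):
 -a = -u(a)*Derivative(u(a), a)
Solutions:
 u(a) = -sqrt(C1 + a^2)
 u(a) = sqrt(C1 + a^2)


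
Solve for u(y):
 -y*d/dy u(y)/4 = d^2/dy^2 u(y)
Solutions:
 u(y) = C1 + C2*erf(sqrt(2)*y/4)


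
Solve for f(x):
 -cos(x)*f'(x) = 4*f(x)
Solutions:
 f(x) = C1*(sin(x)^2 - 2*sin(x) + 1)/(sin(x)^2 + 2*sin(x) + 1)


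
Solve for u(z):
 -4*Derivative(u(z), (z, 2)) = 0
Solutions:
 u(z) = C1 + C2*z


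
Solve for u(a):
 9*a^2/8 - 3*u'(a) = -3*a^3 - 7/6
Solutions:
 u(a) = C1 + a^4/4 + a^3/8 + 7*a/18


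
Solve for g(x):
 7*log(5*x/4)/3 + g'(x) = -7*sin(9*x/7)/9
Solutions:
 g(x) = C1 - 7*x*log(x)/3 - 3*x*log(5) + 2*x*log(10)/3 + 7*x/3 + 4*x*log(2) + 49*cos(9*x/7)/81


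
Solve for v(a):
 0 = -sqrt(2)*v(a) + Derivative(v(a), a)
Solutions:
 v(a) = C1*exp(sqrt(2)*a)


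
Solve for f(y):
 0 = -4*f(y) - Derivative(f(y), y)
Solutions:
 f(y) = C1*exp(-4*y)


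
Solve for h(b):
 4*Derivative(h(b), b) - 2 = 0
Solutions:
 h(b) = C1 + b/2


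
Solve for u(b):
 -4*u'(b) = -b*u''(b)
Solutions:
 u(b) = C1 + C2*b^5


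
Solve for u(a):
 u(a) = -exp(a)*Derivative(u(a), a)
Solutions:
 u(a) = C1*exp(exp(-a))


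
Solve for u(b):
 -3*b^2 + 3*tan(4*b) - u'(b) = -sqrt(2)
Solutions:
 u(b) = C1 - b^3 + sqrt(2)*b - 3*log(cos(4*b))/4


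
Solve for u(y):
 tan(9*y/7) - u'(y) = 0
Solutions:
 u(y) = C1 - 7*log(cos(9*y/7))/9


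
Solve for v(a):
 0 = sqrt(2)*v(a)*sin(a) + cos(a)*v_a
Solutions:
 v(a) = C1*cos(a)^(sqrt(2))


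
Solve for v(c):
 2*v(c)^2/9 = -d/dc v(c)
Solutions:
 v(c) = 9/(C1 + 2*c)


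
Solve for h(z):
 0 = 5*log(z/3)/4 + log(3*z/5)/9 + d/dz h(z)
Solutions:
 h(z) = C1 - 49*z*log(z)/36 + z*log(5)/9 + 41*z*log(3)/36 + 49*z/36


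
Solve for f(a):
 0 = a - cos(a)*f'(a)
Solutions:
 f(a) = C1 + Integral(a/cos(a), a)


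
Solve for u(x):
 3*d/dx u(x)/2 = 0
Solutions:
 u(x) = C1


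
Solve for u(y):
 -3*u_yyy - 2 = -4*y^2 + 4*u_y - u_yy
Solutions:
 u(y) = C1 + y^3/3 + y^2/4 - 15*y/8 + (C2*sin(sqrt(47)*y/6) + C3*cos(sqrt(47)*y/6))*exp(y/6)


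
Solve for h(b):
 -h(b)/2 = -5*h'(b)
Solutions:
 h(b) = C1*exp(b/10)


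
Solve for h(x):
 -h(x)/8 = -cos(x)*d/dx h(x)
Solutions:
 h(x) = C1*(sin(x) + 1)^(1/16)/(sin(x) - 1)^(1/16)


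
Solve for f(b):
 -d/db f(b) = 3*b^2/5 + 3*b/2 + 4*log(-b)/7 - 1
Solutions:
 f(b) = C1 - b^3/5 - 3*b^2/4 - 4*b*log(-b)/7 + 11*b/7


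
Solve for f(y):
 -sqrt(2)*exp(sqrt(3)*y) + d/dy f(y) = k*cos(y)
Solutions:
 f(y) = C1 + k*sin(y) + sqrt(6)*exp(sqrt(3)*y)/3


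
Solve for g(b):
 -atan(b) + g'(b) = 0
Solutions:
 g(b) = C1 + b*atan(b) - log(b^2 + 1)/2


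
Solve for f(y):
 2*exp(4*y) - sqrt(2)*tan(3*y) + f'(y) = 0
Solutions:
 f(y) = C1 - exp(4*y)/2 - sqrt(2)*log(cos(3*y))/3


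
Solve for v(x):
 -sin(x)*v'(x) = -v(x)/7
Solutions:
 v(x) = C1*(cos(x) - 1)^(1/14)/(cos(x) + 1)^(1/14)


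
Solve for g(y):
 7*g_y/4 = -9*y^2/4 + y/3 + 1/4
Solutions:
 g(y) = C1 - 3*y^3/7 + 2*y^2/21 + y/7


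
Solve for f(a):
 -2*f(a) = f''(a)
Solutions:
 f(a) = C1*sin(sqrt(2)*a) + C2*cos(sqrt(2)*a)


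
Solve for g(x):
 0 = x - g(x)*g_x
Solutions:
 g(x) = -sqrt(C1 + x^2)
 g(x) = sqrt(C1 + x^2)


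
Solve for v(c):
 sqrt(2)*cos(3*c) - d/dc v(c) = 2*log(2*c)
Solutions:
 v(c) = C1 - 2*c*log(c) - 2*c*log(2) + 2*c + sqrt(2)*sin(3*c)/3


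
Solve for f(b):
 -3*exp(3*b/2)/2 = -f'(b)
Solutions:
 f(b) = C1 + exp(3*b/2)


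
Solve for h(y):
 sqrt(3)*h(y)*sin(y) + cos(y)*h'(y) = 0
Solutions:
 h(y) = C1*cos(y)^(sqrt(3))


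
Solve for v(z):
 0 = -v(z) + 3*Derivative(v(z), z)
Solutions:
 v(z) = C1*exp(z/3)


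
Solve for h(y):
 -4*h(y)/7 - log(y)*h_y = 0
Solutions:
 h(y) = C1*exp(-4*li(y)/7)


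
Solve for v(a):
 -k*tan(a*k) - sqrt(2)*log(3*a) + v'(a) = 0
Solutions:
 v(a) = C1 + sqrt(2)*a*(log(a) - 1) + sqrt(2)*a*log(3) + k*Piecewise((-log(cos(a*k))/k, Ne(k, 0)), (0, True))


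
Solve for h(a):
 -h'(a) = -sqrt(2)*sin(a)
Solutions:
 h(a) = C1 - sqrt(2)*cos(a)


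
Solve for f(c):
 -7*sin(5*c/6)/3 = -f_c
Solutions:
 f(c) = C1 - 14*cos(5*c/6)/5


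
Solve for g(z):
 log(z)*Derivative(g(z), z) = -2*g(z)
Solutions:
 g(z) = C1*exp(-2*li(z))


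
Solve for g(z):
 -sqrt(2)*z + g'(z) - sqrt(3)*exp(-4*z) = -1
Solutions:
 g(z) = C1 + sqrt(2)*z^2/2 - z - sqrt(3)*exp(-4*z)/4


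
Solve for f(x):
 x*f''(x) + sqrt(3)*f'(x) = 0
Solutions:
 f(x) = C1 + C2*x^(1 - sqrt(3))


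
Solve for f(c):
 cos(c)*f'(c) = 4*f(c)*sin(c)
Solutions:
 f(c) = C1/cos(c)^4


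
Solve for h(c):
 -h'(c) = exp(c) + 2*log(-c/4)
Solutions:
 h(c) = C1 - 2*c*log(-c) + 2*c*(1 + 2*log(2)) - exp(c)


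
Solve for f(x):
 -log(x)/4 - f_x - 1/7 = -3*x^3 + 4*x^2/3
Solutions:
 f(x) = C1 + 3*x^4/4 - 4*x^3/9 - x*log(x)/4 + 3*x/28


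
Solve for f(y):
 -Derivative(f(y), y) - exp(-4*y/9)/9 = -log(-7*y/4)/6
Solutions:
 f(y) = C1 + y*log(-y)/6 + y*(-2*log(2) - 1 + log(7))/6 + exp(-4*y/9)/4


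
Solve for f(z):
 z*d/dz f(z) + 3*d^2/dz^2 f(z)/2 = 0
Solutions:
 f(z) = C1 + C2*erf(sqrt(3)*z/3)


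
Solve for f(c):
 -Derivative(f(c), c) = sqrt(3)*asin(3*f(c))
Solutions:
 Integral(1/asin(3*_y), (_y, f(c))) = C1 - sqrt(3)*c


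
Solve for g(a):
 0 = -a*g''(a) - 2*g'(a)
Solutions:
 g(a) = C1 + C2/a


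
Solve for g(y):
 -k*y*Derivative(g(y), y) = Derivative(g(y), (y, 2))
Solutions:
 g(y) = Piecewise((-sqrt(2)*sqrt(pi)*C1*erf(sqrt(2)*sqrt(k)*y/2)/(2*sqrt(k)) - C2, (k > 0) | (k < 0)), (-C1*y - C2, True))


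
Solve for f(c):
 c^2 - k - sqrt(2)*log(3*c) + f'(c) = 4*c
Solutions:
 f(c) = C1 - c^3/3 + 2*c^2 + c*k + sqrt(2)*c*log(c) - sqrt(2)*c + sqrt(2)*c*log(3)


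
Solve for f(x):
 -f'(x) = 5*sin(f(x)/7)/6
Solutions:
 5*x/6 + 7*log(cos(f(x)/7) - 1)/2 - 7*log(cos(f(x)/7) + 1)/2 = C1


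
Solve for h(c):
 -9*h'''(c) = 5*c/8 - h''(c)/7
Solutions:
 h(c) = C1 + C2*c + C3*exp(c/63) + 35*c^3/48 + 2205*c^2/16


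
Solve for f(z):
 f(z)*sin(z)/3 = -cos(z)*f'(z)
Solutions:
 f(z) = C1*cos(z)^(1/3)


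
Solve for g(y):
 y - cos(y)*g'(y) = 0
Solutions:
 g(y) = C1 + Integral(y/cos(y), y)


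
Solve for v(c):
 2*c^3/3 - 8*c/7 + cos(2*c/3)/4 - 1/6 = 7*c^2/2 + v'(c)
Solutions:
 v(c) = C1 + c^4/6 - 7*c^3/6 - 4*c^2/7 - c/6 + 3*sin(2*c/3)/8


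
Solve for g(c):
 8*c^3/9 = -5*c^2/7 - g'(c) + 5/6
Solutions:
 g(c) = C1 - 2*c^4/9 - 5*c^3/21 + 5*c/6


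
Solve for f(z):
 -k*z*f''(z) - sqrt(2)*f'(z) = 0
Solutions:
 f(z) = C1 + z^(((re(k) - sqrt(2))*re(k) + im(k)^2)/(re(k)^2 + im(k)^2))*(C2*sin(sqrt(2)*log(z)*Abs(im(k))/(re(k)^2 + im(k)^2)) + C3*cos(sqrt(2)*log(z)*im(k)/(re(k)^2 + im(k)^2)))


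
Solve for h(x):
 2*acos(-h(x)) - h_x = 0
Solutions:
 Integral(1/acos(-_y), (_y, h(x))) = C1 + 2*x


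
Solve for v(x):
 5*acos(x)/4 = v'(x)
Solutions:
 v(x) = C1 + 5*x*acos(x)/4 - 5*sqrt(1 - x^2)/4


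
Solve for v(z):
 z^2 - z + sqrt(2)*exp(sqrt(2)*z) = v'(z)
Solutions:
 v(z) = C1 + z^3/3 - z^2/2 + exp(sqrt(2)*z)


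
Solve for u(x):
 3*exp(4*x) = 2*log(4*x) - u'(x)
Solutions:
 u(x) = C1 + 2*x*log(x) + 2*x*(-1 + 2*log(2)) - 3*exp(4*x)/4


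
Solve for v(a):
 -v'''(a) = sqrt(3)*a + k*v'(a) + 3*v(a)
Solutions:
 v(a) = C1*exp(2^(1/3)*a*(2*k/((-3^(1/3) + 3^(5/6)*I)*(sqrt(3)*sqrt(4*k^3 + 243) + 27)^(1/3)) + 6^(1/3)*(sqrt(3)*sqrt(4*k^3 + 243) + 27)^(1/3)/12 - 2^(1/3)*3^(5/6)*I*(sqrt(3)*sqrt(4*k^3 + 243) + 27)^(1/3)/12)) + C2*exp(2^(1/3)*a*(-2*k/((3^(1/3) + 3^(5/6)*I)*(sqrt(3)*sqrt(4*k^3 + 243) + 27)^(1/3)) + 6^(1/3)*(sqrt(3)*sqrt(4*k^3 + 243) + 27)^(1/3)/12 + 2^(1/3)*3^(5/6)*I*(sqrt(3)*sqrt(4*k^3 + 243) + 27)^(1/3)/12)) + C3*exp(6^(1/3)*a*(2*3^(1/3)*k/(sqrt(3)*sqrt(4*k^3 + 243) + 27)^(1/3) - 2^(1/3)*(sqrt(3)*sqrt(4*k^3 + 243) + 27)^(1/3))/6) - sqrt(3)*a/3 + sqrt(3)*k/9


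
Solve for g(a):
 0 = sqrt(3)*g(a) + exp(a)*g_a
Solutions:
 g(a) = C1*exp(sqrt(3)*exp(-a))


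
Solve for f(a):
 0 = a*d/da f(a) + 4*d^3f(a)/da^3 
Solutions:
 f(a) = C1 + Integral(C2*airyai(-2^(1/3)*a/2) + C3*airybi(-2^(1/3)*a/2), a)


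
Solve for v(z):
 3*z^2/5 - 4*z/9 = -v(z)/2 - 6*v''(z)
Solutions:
 v(z) = C1*sin(sqrt(3)*z/6) + C2*cos(sqrt(3)*z/6) - 6*z^2/5 + 8*z/9 + 144/5


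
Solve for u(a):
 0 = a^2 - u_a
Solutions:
 u(a) = C1 + a^3/3


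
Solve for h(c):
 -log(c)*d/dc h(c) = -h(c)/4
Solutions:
 h(c) = C1*exp(li(c)/4)


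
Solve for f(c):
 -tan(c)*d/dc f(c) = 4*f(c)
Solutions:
 f(c) = C1/sin(c)^4


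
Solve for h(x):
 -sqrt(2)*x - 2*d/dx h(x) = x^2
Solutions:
 h(x) = C1 - x^3/6 - sqrt(2)*x^2/4


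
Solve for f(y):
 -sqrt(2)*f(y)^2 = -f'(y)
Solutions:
 f(y) = -1/(C1 + sqrt(2)*y)


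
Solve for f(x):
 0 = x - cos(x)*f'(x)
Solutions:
 f(x) = C1 + Integral(x/cos(x), x)


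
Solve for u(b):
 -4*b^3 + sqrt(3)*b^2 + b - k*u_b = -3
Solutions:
 u(b) = C1 - b^4/k + sqrt(3)*b^3/(3*k) + b^2/(2*k) + 3*b/k
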